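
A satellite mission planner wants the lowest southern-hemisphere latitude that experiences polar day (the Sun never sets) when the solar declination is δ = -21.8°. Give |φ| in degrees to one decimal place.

|φ| = 68.2°

Polar day requires cos H₀ = −tan φ tan δ ≤ −1, i.e. tan φ tan δ ≥ 1.
The boundary is |tan φ| · |tan δ| = 1, so |φ| = 90° − |δ| = 90° − 21.8° = 68.2° in the southern hemisphere.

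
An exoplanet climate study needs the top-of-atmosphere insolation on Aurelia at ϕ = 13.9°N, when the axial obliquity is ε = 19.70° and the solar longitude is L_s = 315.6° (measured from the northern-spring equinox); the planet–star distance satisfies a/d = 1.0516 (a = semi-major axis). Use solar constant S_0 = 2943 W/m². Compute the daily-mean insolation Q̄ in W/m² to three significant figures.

Q̄ ≈ 887 W/m²

Solar declination: sin δ = sin ε · sin L_s = sin 19.70° × sin 315.6° = -0.23585, so δ = -13.642°.
cos h₀ = −tan(+13.9°) tan(-13.642°) = 0.0601, h₀ = 1.5107 rad.
Bracket: h₀ sin ϕ sin δ + cos ϕ cos δ sin h₀ = 1.5107×0.24023×-0.23585 + 0.97072×0.97179×0.99819 = -0.085594 + 0.941629 = 0.856035.
Inverse-square distance factor (a/d)² = 1.0516² = 1.105863.
Q̄ = (S_0/π) × 1.105863 × [bracket] = (2943/π) × 1.105863 × 0.856035 = 886.8 W/m².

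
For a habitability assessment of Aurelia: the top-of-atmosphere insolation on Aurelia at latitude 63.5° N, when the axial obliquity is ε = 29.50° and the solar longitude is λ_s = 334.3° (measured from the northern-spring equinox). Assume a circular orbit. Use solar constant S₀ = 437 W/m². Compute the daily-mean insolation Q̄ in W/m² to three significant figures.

Solar declination: sin δ = sin ε · sin λ_s = sin 29.50° × sin 334.3° = -0.21354, so δ = -12.330°.
cos H₀ = −tan(+63.5°) tan(-12.330°) = 0.4384, H₀ = 1.1170 rad.
Bracket: H₀ sin φ sin δ + cos φ cos δ sin H₀ = 1.1170×0.89493×-0.21354 + 0.44620×0.97693×0.89877 = -0.213462 + 0.391779 = 0.178317.
Q̄ = (S₀/π) × [bracket] = (437/π) × 0.178317 = 24.80 W/m².

Q̄ ≈ 24.8 W/m²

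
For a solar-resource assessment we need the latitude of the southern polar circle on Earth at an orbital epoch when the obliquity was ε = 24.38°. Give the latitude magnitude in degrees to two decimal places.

The polar circle is the lowest latitude that experiences at least one full rotation of continuous darkness at the northern-summer solstice; it lies at |φ| = 90° − ε = 90° − 24.38° = 65.62°.

65.62°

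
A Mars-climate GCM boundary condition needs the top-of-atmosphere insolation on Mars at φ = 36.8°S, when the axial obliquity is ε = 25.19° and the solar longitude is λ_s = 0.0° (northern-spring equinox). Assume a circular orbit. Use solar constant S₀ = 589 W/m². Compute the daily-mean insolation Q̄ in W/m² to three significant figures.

Solar declination: sin δ = sin ε · sin λ_s = sin 25.19° × sin 0.0° = 0.00000, so δ = +0.000°.
cos H₀ = −tan(-36.8°) tan(+0.000°) = 0.0000, H₀ = 1.5708 rad.
Bracket: H₀ sin φ sin δ + cos φ cos δ sin H₀ = 1.5708×-0.59902×0.00000 + 0.80073×1.00000×1.00000 = -0.000000 + 0.800730 = 0.800730.
Q̄ = (S₀/π) × [bracket] = (589/π) × 0.800730 = 150.1 W/m².

Q̄ ≈ 150 W/m²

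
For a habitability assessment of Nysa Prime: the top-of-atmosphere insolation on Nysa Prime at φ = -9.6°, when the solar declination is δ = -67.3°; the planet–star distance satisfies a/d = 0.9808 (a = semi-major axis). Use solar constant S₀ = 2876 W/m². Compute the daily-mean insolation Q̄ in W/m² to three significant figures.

cos H₀ = −tan(-9.6°) tan(-67.300°) = -0.4043, H₀ = 1.9870 rad.
Bracket: H₀ sin φ sin δ + cos φ cos δ sin H₀ = 1.9870×-0.16677×-0.92254 + 0.98600×0.38591×0.91461 = 0.305704 + 0.348016 = 0.653720.
Inverse-square distance factor (a/d)² = 0.9808² = 0.961969.
Q̄ = (S₀/π) × 0.961969 × [bracket] = (2876/π) × 0.961969 × 0.653720 = 575.7 W/m².

Q̄ ≈ 576 W/m²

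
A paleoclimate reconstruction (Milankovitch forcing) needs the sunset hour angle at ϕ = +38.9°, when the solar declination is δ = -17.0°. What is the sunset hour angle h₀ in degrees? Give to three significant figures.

cos h₀ = −tan ϕ · tan δ = −tan(+38.9°) × tan(-17.000°) = 0.2467, so h₀ = 1.3215 rad = 75.72°.

h₀ = 75.7°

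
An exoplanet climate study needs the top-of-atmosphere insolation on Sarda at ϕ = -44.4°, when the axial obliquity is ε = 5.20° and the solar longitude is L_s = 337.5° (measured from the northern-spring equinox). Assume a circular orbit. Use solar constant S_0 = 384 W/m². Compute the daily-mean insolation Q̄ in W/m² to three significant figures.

Q̄ ≈ 92.0 W/m²

Solar declination: sin δ = sin ε · sin L_s = sin 5.20° × sin 337.5° = -0.03468, so δ = -1.988°.
cos h₀ = −tan(-44.4°) tan(-1.988°) = -0.0340, h₀ = 1.6048 rad.
Bracket: h₀ sin ϕ sin δ + cos ϕ cos δ sin h₀ = 1.6048×-0.69966×-0.03468 + 0.71447×0.99940×0.99942 = 0.038939 + 0.713627 = 0.752566.
Q̄ = (S_0/π) × [bracket] = (384/π) × 0.752566 = 91.99 W/m².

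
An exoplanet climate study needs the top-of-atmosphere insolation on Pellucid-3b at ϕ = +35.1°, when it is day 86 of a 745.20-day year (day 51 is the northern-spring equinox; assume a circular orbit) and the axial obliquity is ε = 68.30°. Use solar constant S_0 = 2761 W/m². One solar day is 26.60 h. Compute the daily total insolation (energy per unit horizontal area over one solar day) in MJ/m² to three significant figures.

88.1 MJ/m²

Solar longitude: L_s = 360° × (86 − 51)/745.20 = 16.908°.
sin δ = sin 68.30° × sin 16.908° = 0.27023, so δ = +15.678°.
cos h₀ = −tan(+35.1°) tan(+15.678°) = -0.1973, h₀ = 1.7694 rad.
Bracket: h₀ sin ϕ sin δ + cos ϕ cos δ sin h₀ = 1.7694×0.57501×0.27023 + 0.81815×0.96280×0.98035 = 0.274938 + 0.772236 = 1.047174.
Q̄ = (S_0/π) × [bracket] = (2761/π) × 1.047174 = 920.31 W/m².
Daily total = Q̄ × 26.60 h × 3600 s/h = 920.31 × 26.60 × 3600 / 10⁶ = 88.13 MJ/m².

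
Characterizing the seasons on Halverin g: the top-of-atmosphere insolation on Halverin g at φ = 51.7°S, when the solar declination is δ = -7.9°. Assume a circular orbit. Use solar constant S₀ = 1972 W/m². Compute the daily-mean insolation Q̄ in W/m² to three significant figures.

Q̄ ≈ 498 W/m²

cos H₀ = −tan(-51.7°) tan(-7.900°) = -0.1757, H₀ = 1.7474 rad.
Bracket: H₀ sin φ sin δ + cos φ cos δ sin H₀ = 1.7474×-0.78478×-0.13744 + 0.61978×0.99051×0.98444 = 0.188475 + 0.604346 = 0.792821.
Q̄ = (S₀/π) × [bracket] = (1972/π) × 0.792821 = 497.7 W/m².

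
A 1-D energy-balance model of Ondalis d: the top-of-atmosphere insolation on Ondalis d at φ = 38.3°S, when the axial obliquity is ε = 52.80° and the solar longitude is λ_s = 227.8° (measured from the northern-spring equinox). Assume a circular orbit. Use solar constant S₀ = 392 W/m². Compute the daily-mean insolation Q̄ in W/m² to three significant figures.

Q̄ ≈ 164 W/m²

Solar declination: sin δ = sin ε · sin λ_s = sin 52.80° × sin 227.8° = -0.59007, so δ = -36.162°.
cos H₀ = −tan(-38.3°) tan(-36.162°) = -0.5772, H₀ = 2.1861 rad.
Bracket: H₀ sin φ sin δ + cos φ cos δ sin H₀ = 2.1861×-0.61978×-0.59007 + 0.78478×0.80735×0.81659 = 0.799486 + 0.517385 = 1.316871.
Q̄ = (S₀/π) × [bracket] = (392/π) × 1.316871 = 164.3 W/m².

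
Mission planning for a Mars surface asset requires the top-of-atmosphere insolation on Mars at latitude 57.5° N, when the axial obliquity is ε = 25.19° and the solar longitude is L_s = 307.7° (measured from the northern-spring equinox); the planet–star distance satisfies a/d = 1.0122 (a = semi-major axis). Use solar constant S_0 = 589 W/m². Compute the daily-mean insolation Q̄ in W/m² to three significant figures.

Q̄ ≈ 27.2 W/m²

Solar declination: sin δ = sin ε · sin L_s = sin 25.19° × sin 307.7° = -0.33676, so δ = -19.680°.
cos h₀ = −tan(+57.5°) tan(-19.680°) = 0.5614, h₀ = 0.9747 rad.
Bracket: h₀ sin ϕ sin δ + cos ϕ cos δ sin h₀ = 0.9747×0.84339×-0.33676 + 0.53730×0.94159×0.82754 = -0.276834 + 0.418666 = 0.141832.
Inverse-square distance factor (a/d)² = 1.0122² = 1.024549.
Q̄ = (S_0/π) × 1.024549 × [bracket] = (589/π) × 1.024549 × 0.141832 = 27.24 W/m².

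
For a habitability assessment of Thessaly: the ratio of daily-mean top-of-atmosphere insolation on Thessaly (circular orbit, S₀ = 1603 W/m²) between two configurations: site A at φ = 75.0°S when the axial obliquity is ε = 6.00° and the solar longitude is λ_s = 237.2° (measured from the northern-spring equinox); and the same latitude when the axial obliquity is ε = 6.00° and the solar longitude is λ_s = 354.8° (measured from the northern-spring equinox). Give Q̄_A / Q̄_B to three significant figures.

Q̄_A / Q̄_B ≈ 1.48

— Configuration A (φ=-75.0°):
Solar declination: sin δ = sin ε · sin λ_s = sin 6.00° × sin 237.2° = -0.08786, so δ = -5.041°.
cos H₀ = −tan(-75.0°) tan(-5.041°) = -0.3292, H₀ = 1.9062 rad.
Bracket: H₀ sin φ sin δ + cos φ cos δ sin H₀ = 1.9062×-0.96593×-0.08786 + 0.25882×0.99613×0.94427 = 0.161773 + 0.243450 = 0.405223.
Q̄ = (S₀/π) × [bracket] = (1603/π) × 0.405223 = 206.77 W/m².
— Configuration B (φ=-75.0°):
Solar declination: sin δ = sin ε · sin λ_s = sin 6.00° × sin 354.8° = -0.00947, so δ = -0.543°.
cos H₀ = −tan(-75.0°) tan(-0.543°) = -0.0354, H₀ = 1.6062 rad.
Bracket: H₀ sin φ sin δ + cos φ cos δ sin H₀ = 1.6062×-0.96593×-0.00947 + 0.25882×0.99996×0.99937 = 0.014692 + 0.258647 = 0.273339.
Q̄ = (S₀/π) × [bracket] = (1603/π) × 0.273339 = 139.47 W/m².
Ratio Q̄_A / Q̄_B = 206.77 / 139.47 = 1.483.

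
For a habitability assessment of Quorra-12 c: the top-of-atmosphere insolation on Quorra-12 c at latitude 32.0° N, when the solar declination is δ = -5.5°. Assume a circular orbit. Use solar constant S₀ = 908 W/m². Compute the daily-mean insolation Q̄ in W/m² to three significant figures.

Q̄ ≈ 221 W/m²

cos H₀ = −tan(+32.0°) tan(-5.500°) = 0.0602, H₀ = 1.5106 rad.
Bracket: H₀ sin φ sin δ + cos φ cos δ sin H₀ = 1.5106×0.52992×-0.09585 + 0.84805×0.99540×0.99819 = -0.076728 + 0.842621 = 0.765893.
Q̄ = (S₀/π) × [bracket] = (908/π) × 0.765893 = 221.4 W/m².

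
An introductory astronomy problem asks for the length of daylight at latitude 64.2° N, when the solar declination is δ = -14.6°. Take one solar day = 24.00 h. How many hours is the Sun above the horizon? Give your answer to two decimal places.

7.65 h

cos h₀ = −tan ϕ · tan δ = −tan(+64.2°) × tan(-14.600°) = 0.5388, so h₀ = 1.0017 rad = 57.40°.
Daylight = 2h₀/(2π) × 24.00 h = (1.0017/π) × 24.00 = 7.65 h.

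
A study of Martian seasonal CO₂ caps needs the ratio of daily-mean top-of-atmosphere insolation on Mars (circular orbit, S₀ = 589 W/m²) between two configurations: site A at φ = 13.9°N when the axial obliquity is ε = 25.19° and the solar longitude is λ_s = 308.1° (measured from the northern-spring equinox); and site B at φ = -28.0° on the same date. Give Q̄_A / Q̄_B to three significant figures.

— Configuration A (φ=+13.9°):
Solar declination: sin δ = sin ε · sin λ_s = sin 25.19° × sin 308.1° = -0.33494, so δ = -19.569°.
cos H₀ = −tan(+13.9°) tan(-19.569°) = 0.0880, H₀ = 1.4827 rad.
Bracket: H₀ sin φ sin δ + cos φ cos δ sin H₀ = 1.4827×0.24023×-0.33494 + 0.97072×0.94224×0.99612 = -0.119302 + 0.911102 = 0.791800.
Q̄ = (S₀/π) × [bracket] = (589/π) × 0.791800 = 148.45 W/m².
— Configuration B (φ=-28.0°):
cos H₀ = −tan(-28.0°) tan(-19.569°) = -0.1890, H₀ = 1.7609 rad.
Bracket: H₀ sin φ sin δ + cos φ cos δ sin H₀ = 1.7609×-0.46947×-0.33494 + 0.88295×0.94224×0.98198 = 0.276891 + 0.816959 = 1.093850.
Q̄ = (S₀/π) × [bracket] = (589/π) × 1.093850 = 205.08 W/m².
Ratio Q̄_A / Q̄_B = 148.45 / 205.08 = 0.7239.

Q̄_A / Q̄_B ≈ 0.724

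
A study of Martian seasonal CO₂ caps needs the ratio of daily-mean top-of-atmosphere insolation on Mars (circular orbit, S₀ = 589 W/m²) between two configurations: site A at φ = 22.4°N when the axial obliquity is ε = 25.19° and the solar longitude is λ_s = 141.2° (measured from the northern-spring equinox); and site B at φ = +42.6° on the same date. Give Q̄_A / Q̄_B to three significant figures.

Q̄_A / Q̄_B ≈ 1.04

— Configuration A (φ=+22.4°):
Solar declination: sin δ = sin ε · sin λ_s = sin 25.19° × sin 141.2° = 0.26670, so δ = +15.468°.
cos H₀ = −tan(+22.4°) tan(+15.468°) = -0.1141, H₀ = 1.6851 rad.
Bracket: H₀ sin φ sin δ + cos φ cos δ sin H₀ = 1.6851×0.38107×0.26670 + 0.92455×0.96378×0.99347 = 0.171259 + 0.885244 = 1.056503.
Q̄ = (S₀/π) × [bracket] = (589/π) × 1.056503 = 198.08 W/m².
— Configuration B (φ=+42.6°):
cos H₀ = −tan(+42.6°) tan(+15.468°) = -0.2545, H₀ = 1.8281 rad.
Bracket: H₀ sin φ sin δ + cos φ cos δ sin H₀ = 1.8281×0.67688×0.26670 + 0.73610×0.96378×0.96708 = 0.330016 + 0.686084 = 1.016100.
Q̄ = (S₀/π) × [bracket] = (589/π) × 1.016100 = 190.50 W/m².
Ratio Q̄_A / Q̄_B = 198.08 / 190.50 = 1.040.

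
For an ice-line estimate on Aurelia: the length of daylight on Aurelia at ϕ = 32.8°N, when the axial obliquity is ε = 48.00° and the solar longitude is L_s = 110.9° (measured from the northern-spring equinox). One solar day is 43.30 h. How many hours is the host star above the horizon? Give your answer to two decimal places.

30.90 h

Solar declination: sin δ = sin ε · sin L_s = sin 48.00° × sin 110.9° = 0.69425, so δ = +43.967°.
cos h₀ = −tan ϕ · tan δ = −tan(+32.8°) × tan(+43.967°) = -0.6216, so h₀ = 2.2416 rad = 128.44°.
Daylight = 2h₀/(2π) × 43.30 h = (2.2416/π) × 43.30 = 30.90 h.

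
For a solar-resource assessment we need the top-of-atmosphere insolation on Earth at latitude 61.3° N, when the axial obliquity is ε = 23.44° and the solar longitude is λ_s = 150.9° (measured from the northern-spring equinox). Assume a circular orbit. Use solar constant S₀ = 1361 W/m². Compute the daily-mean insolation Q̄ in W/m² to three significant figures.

Q̄ ≈ 333 W/m²

Solar declination: sin δ = sin ε · sin λ_s = sin 23.44° × sin 150.9° = 0.19346, so δ = +11.155°.
cos H₀ = −tan(+61.3°) tan(+11.155°) = -0.3602, H₀ = 1.9392 rad.
Bracket: H₀ sin φ sin δ + cos φ cos δ sin H₀ = 1.9392×0.87715×0.19346 + 0.48022×0.98111×0.93289 = 0.329070 + 0.439530 = 0.768600.
Q̄ = (S₀/π) × [bracket] = (1361/π) × 0.768600 = 333.0 W/m².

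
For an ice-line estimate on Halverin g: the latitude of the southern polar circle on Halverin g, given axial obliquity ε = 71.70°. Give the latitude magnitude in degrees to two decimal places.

The polar circle is the lowest latitude that experiences at least one full rotation of continuous darkness at the northern-summer solstice; it lies at |φ| = 90° − ε = 90° − 71.70° = 18.30°.

18.30°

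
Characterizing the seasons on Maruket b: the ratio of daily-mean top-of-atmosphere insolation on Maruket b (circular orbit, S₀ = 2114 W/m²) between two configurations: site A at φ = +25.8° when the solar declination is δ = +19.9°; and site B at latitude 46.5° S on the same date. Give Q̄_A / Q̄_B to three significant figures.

— Configuration A (φ=+25.8°):
cos H₀ = −tan(+25.8°) tan(+19.900°) = -0.1750, H₀ = 1.7467 rad.
Bracket: H₀ sin φ sin δ + cos φ cos δ sin H₀ = 1.7467×0.43523×0.34038 + 0.90032×0.94029×0.98457 = 0.258762 + 0.833499 = 1.092261.
Q̄ = (S₀/π) × [bracket] = (2114/π) × 1.092261 = 734.99 W/m².
— Configuration B (φ=-46.5°):
cos H₀ = −tan(-46.5°) tan(+19.900°) = 0.3815, H₀ = 1.1794 rad.
Bracket: H₀ sin φ sin δ + cos φ cos δ sin H₀ = 1.1794×-0.72537×0.34038 + 0.68835×0.94029×0.92438 = -0.291196 + 0.598304 = 0.307108.
Q̄ = (S₀/π) × [bracket] = (2114/π) × 0.307108 = 206.66 W/m².
Ratio Q̄_A / Q̄_B = 734.99 / 206.66 = 3.557.

Q̄_A / Q̄_B ≈ 3.56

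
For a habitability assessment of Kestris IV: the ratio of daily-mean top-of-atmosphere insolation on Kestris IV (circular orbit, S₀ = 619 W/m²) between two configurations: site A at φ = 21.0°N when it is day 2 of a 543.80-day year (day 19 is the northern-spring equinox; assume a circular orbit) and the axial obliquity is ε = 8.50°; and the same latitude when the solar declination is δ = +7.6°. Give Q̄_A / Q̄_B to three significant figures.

Q̄_A / Q̄_B ≈ 0.916

— Configuration A (φ=+21.0°):
Solar longitude: λ_s = 360° × (2 − 19)/543.80 = -11.254°, i.e. -11.254° + 360° = 348.746°.
sin δ = sin 8.50° × sin 348.746° = -0.02885, so δ = -1.653°.
cos H₀ = −tan(+21.0°) tan(-1.653°) = 0.0111, H₀ = 1.5597 rad.
Bracket: H₀ sin φ sin δ + cos φ cos δ sin H₀ = 1.5597×0.35837×-0.02885 + 0.93358×0.99958×0.99994 = -0.016126 + 0.933132 = 0.917006.
Q̄ = (S₀/π) × [bracket] = (619/π) × 0.917006 = 180.68 W/m².
— Configuration B (φ=+21.0°):
cos H₀ = −tan(+21.0°) tan(+7.600°) = -0.0512, H₀ = 1.6220 rad.
Bracket: H₀ sin φ sin δ + cos φ cos δ sin H₀ = 1.6220×0.35837×0.13226 + 0.93358×0.99122×0.99869 = 0.076880 + 0.924171 = 1.001051.
Q̄ = (S₀/π) × [bracket] = (619/π) × 1.001051 = 197.24 W/m².
Ratio Q̄_A / Q̄_B = 180.68 / 197.24 = 0.9160.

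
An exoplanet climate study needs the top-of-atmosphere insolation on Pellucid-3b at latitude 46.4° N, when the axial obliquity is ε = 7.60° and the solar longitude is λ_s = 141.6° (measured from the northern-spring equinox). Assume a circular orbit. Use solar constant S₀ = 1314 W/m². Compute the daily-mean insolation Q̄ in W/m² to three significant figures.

Solar declination: sin δ = sin ε · sin λ_s = sin 7.60° × sin 141.6° = 0.08215, so δ = +4.712°.
cos H₀ = −tan(+46.4°) tan(+4.712°) = -0.0866, H₀ = 1.6575 rad.
Bracket: H₀ sin φ sin δ + cos φ cos δ sin H₀ = 1.6575×0.72417×0.08215 + 0.68962×0.99662×0.99625 = 0.098606 + 0.684712 = 0.783318.
Q̄ = (S₀/π) × [bracket] = (1314/π) × 0.783318 = 327.6 W/m².

Q̄ ≈ 328 W/m²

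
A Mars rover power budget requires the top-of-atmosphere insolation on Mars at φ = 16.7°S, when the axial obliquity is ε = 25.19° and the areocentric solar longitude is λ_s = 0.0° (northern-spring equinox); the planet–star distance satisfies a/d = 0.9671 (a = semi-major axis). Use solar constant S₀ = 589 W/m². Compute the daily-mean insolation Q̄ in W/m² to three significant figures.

Q̄ ≈ 168 W/m²

sin δ = sin 25.19° × sin 0.0° = 0.00000, so δ = +0.000°.
cos H₀ = −tan(-16.7°) tan(+0.000°) = 0.0000, H₀ = 1.5708 rad.
Bracket: H₀ sin φ sin δ + cos φ cos δ sin H₀ = 1.5708×-0.28736×0.00000 + 0.95782×1.00000×1.00000 = -0.000000 + 0.957820 = 0.957820.
Inverse-square distance factor (a/d)² = 0.9671² = 0.935282.
Q̄ = (S₀/π) × 0.935282 × [bracket] = (589/π) × 0.935282 × 0.957820 = 168.0 W/m².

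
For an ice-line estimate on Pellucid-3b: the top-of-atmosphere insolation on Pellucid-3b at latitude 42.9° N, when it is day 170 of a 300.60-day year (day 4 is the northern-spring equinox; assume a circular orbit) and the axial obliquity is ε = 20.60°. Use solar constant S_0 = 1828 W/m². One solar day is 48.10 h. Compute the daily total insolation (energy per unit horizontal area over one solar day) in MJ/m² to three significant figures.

61.5 MJ/m²

Solar longitude: L_s = 360° × (170 − 4)/300.60 = 198.802°.
sin δ = sin 20.60° × sin 198.802° = -0.11340, so δ = -6.511°.
cos h₀ = −tan(+42.9°) tan(-6.511°) = 0.1061, h₀ = 1.4645 rad.
Bracket: h₀ sin ϕ sin δ + cos ϕ cos δ sin h₀ = 1.4645×0.68072×-0.11340 + 0.73254×0.99355×0.99436 = -0.113050 + 0.723710 = 0.610660.
Q̄ = (S_0/π) × [bracket] = (1828/π) × 0.610660 = 355.33 W/m².
Daily total = Q̄ × 48.10 h × 3600 s/h = 355.33 × 48.10 × 3600 / 10⁶ = 61.53 MJ/m².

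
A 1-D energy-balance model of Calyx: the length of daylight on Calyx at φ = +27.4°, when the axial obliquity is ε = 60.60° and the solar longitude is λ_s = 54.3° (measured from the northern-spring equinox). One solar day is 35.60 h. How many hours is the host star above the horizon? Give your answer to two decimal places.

23.98 h

Solar declination: sin δ = sin ε · sin λ_s = sin 60.60° × sin 54.3° = 0.70750, so δ = +45.032°.
cos H₀ = −tan φ · tan δ = −tan(+27.4°) × tan(+45.032°) = -0.5189, so H₀ = 2.1164 rad = 121.26°.
Daylight = 2H₀/(2π) × 35.60 h = (2.1164/π) × 35.60 = 23.98 h.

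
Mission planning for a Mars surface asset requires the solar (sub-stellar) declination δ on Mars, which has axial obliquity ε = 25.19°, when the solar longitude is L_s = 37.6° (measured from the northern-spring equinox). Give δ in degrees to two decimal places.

δ = +15.05°

sin δ = sin ε · sin L_s = sin 25.19° × sin 37.6° = 0.259691.
δ = arcsin(0.259691) = +15.05°.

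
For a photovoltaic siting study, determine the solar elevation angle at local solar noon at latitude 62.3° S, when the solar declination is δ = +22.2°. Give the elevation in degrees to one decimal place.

5.5°

At local noon the hour angle is zero, so the zenith angle equals |ϕ − δ| = |-62.3° − (+22.200°)| = 84.500°.
Elevation = 90° − 84.500° = 5.5°.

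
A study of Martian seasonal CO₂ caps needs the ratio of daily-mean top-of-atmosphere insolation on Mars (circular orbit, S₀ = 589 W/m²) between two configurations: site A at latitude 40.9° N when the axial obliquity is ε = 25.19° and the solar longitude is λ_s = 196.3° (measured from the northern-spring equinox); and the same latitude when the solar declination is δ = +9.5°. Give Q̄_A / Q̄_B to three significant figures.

Q̄_A / Q̄_B ≈ 0.684

— Configuration A (φ=+40.9°):
Solar declination: sin δ = sin ε · sin λ_s = sin 25.19° × sin 196.3° = -0.11946, so δ = -6.861°.
cos H₀ = −tan(+40.9°) tan(-6.861°) = 0.1042, H₀ = 1.4664 rad.
Bracket: H₀ sin φ sin δ + cos φ cos δ sin H₀ = 1.4664×0.65474×-0.11946 + 0.75585×0.99284×0.99455 = -0.114695 + 0.746348 = 0.631653.
Q̄ = (S₀/π) × [bracket] = (589/π) × 0.631653 = 118.43 W/m².
— Configuration B (φ=+40.9°):
cos H₀ = −tan(+40.9°) tan(+9.500°) = -0.1450, H₀ = 1.7163 rad.
Bracket: H₀ sin φ sin δ + cos φ cos δ sin H₀ = 1.7163×0.65474×0.16505 + 0.75585×0.98629×0.98944 = 0.185472 + 0.737615 = 0.923087.
Q̄ = (S₀/π) × [bracket] = (589/π) × 0.923087 = 173.06 W/m².
Ratio Q̄_A / Q̄_B = 118.43 / 173.06 = 0.6843.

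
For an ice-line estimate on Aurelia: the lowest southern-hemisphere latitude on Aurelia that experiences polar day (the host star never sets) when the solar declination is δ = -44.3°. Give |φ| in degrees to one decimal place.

|φ| = 45.7°

Polar day requires cos H₀ = −tan φ tan δ ≤ −1, i.e. tan φ tan δ ≥ 1.
The boundary is |tan φ| · |tan δ| = 1, so |φ| = 90° − |δ| = 90° − 44.3° = 45.7° in the southern hemisphere.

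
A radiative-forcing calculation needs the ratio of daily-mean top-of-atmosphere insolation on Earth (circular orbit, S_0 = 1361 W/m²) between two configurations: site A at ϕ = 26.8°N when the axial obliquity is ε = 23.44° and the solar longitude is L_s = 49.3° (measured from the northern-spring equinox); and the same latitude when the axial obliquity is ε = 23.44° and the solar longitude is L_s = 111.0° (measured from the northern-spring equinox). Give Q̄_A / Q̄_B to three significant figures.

— Configuration A (ϕ=+26.8°):
Solar declination: sin δ = sin ε · sin L_s = sin 23.44° × sin 49.3° = 0.30158, so δ = +17.552°.
cos h₀ = −tan(+26.8°) tan(+17.552°) = -0.1598, h₀ = 1.7313 rad.
Bracket: h₀ sin ϕ sin δ + cos ϕ cos δ sin h₀ = 1.7313×0.45088×0.30158 + 0.89259×0.95344×0.98715 = 0.235416 + 0.840095 = 1.075511.
Q̄ = (S_0/π) × [bracket] = (1361/π) × 1.075511 = 465.93 W/m².
— Configuration B (ϕ=+26.8°):
Solar declination: sin δ = sin ε · sin L_s = sin 23.44° × sin 111.0° = 0.37137, so δ = +21.800°.
cos h₀ = −tan(+26.8°) tan(+21.800°) = -0.2020, h₀ = 1.7742 rad.
Bracket: h₀ sin ϕ sin δ + cos ϕ cos δ sin h₀ = 1.7742×0.45088×0.37137 + 0.89259×0.92849×0.97938 = 0.297078 + 0.811672 = 1.108750.
Q̄ = (S_0/π) × [bracket] = (1361/π) × 1.108750 = 480.33 W/m².
Ratio Q̄_A / Q̄_B = 465.93 / 480.33 = 0.9700.

Q̄_A / Q̄_B ≈ 0.970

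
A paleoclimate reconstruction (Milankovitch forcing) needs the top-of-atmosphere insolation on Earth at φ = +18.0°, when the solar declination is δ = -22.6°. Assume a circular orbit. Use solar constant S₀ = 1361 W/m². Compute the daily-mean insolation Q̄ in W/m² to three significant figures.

cos H₀ = −tan(+18.0°) tan(-22.600°) = 0.1353, H₀ = 1.4351 rad.
Bracket: H₀ sin φ sin δ + cos φ cos δ sin H₀ = 1.4351×0.30902×-0.38430 + 0.95106×0.92321×0.99081 = -0.170427 + 0.869959 = 0.699532.
Q̄ = (S₀/π) × [bracket] = (1361/π) × 0.699532 = 303.1 W/m².

Q̄ ≈ 303 W/m²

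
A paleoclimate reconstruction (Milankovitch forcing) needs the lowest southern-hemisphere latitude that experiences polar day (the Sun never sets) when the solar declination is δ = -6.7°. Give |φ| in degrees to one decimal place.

|φ| = 83.3°

Polar day requires cos H₀ = −tan φ tan δ ≤ −1, i.e. tan φ tan δ ≥ 1.
The boundary is |tan φ| · |tan δ| = 1, so |φ| = 90° − |δ| = 90° − 6.7° = 83.3° in the southern hemisphere.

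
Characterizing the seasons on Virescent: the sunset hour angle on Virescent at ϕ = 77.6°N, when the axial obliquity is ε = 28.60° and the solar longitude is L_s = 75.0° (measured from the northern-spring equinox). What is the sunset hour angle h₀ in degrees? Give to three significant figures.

h₀ = 180°

Solar declination: sin δ = sin ε · sin L_s = sin 28.60° × sin 75.0° = 0.46238, so δ = +27.541°.
Sunrise equation: cos h₀ = −tan ϕ · tan δ = -2.3718 ≤ −1, so the host star never sets (polar day) and h₀ = π.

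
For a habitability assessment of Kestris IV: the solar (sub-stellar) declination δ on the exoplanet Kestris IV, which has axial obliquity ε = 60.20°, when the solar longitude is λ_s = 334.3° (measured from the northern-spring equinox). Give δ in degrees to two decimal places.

δ = -22.11°

sin δ = sin ε · sin λ_s = sin 60.20° × sin 334.3° = -0.376314.
δ = arcsin(-0.376314) = -22.11°.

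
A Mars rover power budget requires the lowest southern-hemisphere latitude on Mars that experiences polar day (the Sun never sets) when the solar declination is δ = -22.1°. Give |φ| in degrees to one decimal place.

Polar day requires cos H₀ = −tan φ tan δ ≤ −1, i.e. tan φ tan δ ≥ 1.
The boundary is |tan φ| · |tan δ| = 1, so |φ| = 90° − |δ| = 90° − 22.1° = 67.9° in the southern hemisphere.

|φ| = 67.9°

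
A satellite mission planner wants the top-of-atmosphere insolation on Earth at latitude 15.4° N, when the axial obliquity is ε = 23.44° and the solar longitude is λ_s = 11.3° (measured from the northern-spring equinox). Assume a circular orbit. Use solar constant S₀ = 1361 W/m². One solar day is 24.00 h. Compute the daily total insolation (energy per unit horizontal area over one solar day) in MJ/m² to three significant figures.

Solar declination: sin δ = sin ε · sin λ_s = sin 23.44° × sin 11.3° = 0.07795, so δ = +4.470°.
cos H₀ = −tan(+15.4°) tan(+4.470°) = -0.0215, H₀ = 1.5923 rad.
Bracket: H₀ sin φ sin δ + cos φ cos δ sin H₀ = 1.5923×0.26556×0.07795 + 0.96410×0.99696×0.99977 = 0.032961 + 0.960948 = 0.993909.
Q̄ = (S₀/π) × [bracket] = (1361/π) × 0.993909 = 430.58 W/m².
Daily total = Q̄ × 24.00 h × 3600 s/h = 430.58 × 24.00 × 3600 / 10⁶ = 37.20 MJ/m².

37.2 MJ/m²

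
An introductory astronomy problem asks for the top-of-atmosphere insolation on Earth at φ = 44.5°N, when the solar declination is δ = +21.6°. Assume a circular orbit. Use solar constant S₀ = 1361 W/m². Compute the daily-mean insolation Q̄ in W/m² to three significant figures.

Q̄ ≈ 485 W/m²

cos H₀ = −tan(+44.5°) tan(+21.600°) = -0.3891, H₀ = 1.9704 rad.
Bracket: H₀ sin φ sin δ + cos φ cos δ sin H₀ = 1.9704×0.70091×0.36812 + 0.71325×0.92978×0.92121 = 0.508401 + 0.610915 = 1.119316.
Q̄ = (S₀/π) × [bracket] = (1361/π) × 1.119316 = 484.9 W/m².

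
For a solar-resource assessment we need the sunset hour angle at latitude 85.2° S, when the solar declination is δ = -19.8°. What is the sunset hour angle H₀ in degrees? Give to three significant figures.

H₀ = 180°

Sunrise equation: cos H₀ = −tan φ · tan δ = -4.2874 ≤ −1, so the Sun never sets (polar day) and H₀ = π.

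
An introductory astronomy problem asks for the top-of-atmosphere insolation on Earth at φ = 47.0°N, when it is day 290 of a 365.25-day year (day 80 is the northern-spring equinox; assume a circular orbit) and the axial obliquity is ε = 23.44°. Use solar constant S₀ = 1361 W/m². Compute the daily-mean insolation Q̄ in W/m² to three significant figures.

Solar longitude: λ_s = 360° × (290 − 80)/365.25 = 206.982°.
sin δ = sin 23.44° × sin 206.982° = -0.18048, so δ = -10.398°.
cos H₀ = −tan(+47.0°) tan(-10.398°) = 0.1968, H₀ = 1.3727 rad.
Bracket: H₀ sin φ sin δ + cos φ cos δ sin H₀ = 1.3727×0.73135×-0.18048 + 0.68200×0.98358×0.98045 = -0.181188 + 0.657687 = 0.476499.
Q̄ = (S₀/π) × [bracket] = (1361/π) × 0.476499 = 206.4 W/m².

Q̄ ≈ 206 W/m²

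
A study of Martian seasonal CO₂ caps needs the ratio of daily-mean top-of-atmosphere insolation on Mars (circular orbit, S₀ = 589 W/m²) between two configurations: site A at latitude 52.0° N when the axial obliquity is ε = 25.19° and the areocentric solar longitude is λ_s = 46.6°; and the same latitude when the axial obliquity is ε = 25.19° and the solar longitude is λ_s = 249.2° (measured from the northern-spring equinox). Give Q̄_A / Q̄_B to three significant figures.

— Configuration A (φ=+52.0°):
sin δ = sin 25.19° × sin 46.6° = 0.30925, so δ = +18.014°.
cos H₀ = −tan(+52.0°) tan(+18.014°) = -0.4162, H₀ = 2.0001 rad.
Bracket: H₀ sin φ sin δ + cos φ cos δ sin H₀ = 2.0001×0.78801×0.30925 + 0.61566×0.95098×0.90926 = 0.487409 + 0.532354 = 1.019763.
Q̄ = (S₀/π) × [bracket] = (589/π) × 1.019763 = 191.19 W/m².
— Configuration B (φ=+52.0°):
Solar declination: sin δ = sin ε · sin λ_s = sin 25.19° × sin 249.2° = -0.39788, so δ = -23.446°.
cos H₀ = −tan(+52.0°) tan(-23.446°) = 0.5551, H₀ = 0.9823 rad.
Bracket: H₀ sin φ sin δ + cos φ cos δ sin H₀ = 0.9823×0.78801×-0.39788 + 0.61566×0.91744×0.83179 = -0.307984 + 0.469821 = 0.161837.
Q̄ = (S₀/π) × [bracket] = (589/π) × 0.161837 = 30.342 W/m².
Ratio Q̄_A / Q̄_B = 191.19 / 30.342 = 6.301.

Q̄_A / Q̄_B ≈ 6.30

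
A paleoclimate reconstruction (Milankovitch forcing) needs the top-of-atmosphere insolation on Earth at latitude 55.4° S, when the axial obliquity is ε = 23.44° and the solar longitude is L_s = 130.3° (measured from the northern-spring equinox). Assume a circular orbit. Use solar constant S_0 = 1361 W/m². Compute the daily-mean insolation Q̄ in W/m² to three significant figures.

Q̄ ≈ 89.9 W/m²

Solar declination: sin δ = sin ε · sin L_s = sin 23.44° × sin 130.3° = 0.30338, so δ = +17.661°.
cos h₀ = −tan(-55.4°) tan(+17.661°) = 0.4615, h₀ = 1.0911 rad.
Bracket: h₀ sin ϕ sin δ + cos ϕ cos δ sin h₀ = 1.0911×-0.82314×0.30338 + 0.56784×0.95287×0.88713 = -0.272474 + 0.480006 = 0.207532.
Q̄ = (S_0/π) × [bracket] = (1361/π) × 0.207532 = 89.91 W/m².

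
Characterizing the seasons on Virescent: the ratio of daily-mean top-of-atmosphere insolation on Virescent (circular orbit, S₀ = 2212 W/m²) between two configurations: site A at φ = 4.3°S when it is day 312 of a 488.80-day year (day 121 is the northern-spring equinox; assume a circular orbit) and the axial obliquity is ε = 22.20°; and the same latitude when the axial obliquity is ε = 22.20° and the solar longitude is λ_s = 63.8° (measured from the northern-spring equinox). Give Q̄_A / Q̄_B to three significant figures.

Q̄_A / Q̄_B ≈ 1.05

— Configuration A (φ=-4.3°):
Solar longitude: λ_s = 360° × (312 − 121)/488.80 = 140.671°.
sin δ = sin 22.20° × sin 140.671° = 0.23946, so δ = +13.855°.
cos H₀ = −tan(-4.3°) tan(+13.855°) = 0.0185, H₀ = 1.5523 rad.
Bracket: H₀ sin φ sin δ + cos φ cos δ sin H₀ = 1.5523×-0.07498×0.23946 + 0.99719×0.97091×0.99983 = -0.027871 + 0.968017 = 0.940146.
Q̄ = (S₀/π) × [bracket] = (2212/π) × 0.940146 = 661.96 W/m².
— Configuration B (φ=-4.3°):
Solar declination: sin δ = sin ε · sin λ_s = sin 22.20° × sin 63.8° = 0.33902, so δ = +19.817°.
cos H₀ = −tan(-4.3°) tan(+19.817°) = 0.0271, H₀ = 1.5437 rad.
Bracket: H₀ sin φ sin δ + cos φ cos δ sin H₀ = 1.5437×-0.07498×0.33902 + 0.99719×0.94078×0.99963 = -0.039240 + 0.937789 = 0.898549.
Q̄ = (S₀/π) × [bracket] = (2212/π) × 0.898549 = 632.67 W/m².
Ratio Q̄_A / Q̄_B = 661.96 / 632.67 = 1.046.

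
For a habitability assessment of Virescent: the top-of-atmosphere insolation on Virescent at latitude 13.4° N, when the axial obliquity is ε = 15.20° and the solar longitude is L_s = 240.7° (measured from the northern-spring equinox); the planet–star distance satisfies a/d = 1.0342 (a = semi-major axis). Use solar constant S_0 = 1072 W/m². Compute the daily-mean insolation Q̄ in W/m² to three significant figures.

Q̄ ≈ 316 W/m²

Solar declination: sin δ = sin ε · sin L_s = sin 15.20° × sin 240.7° = -0.22865, so δ = -13.217°.
cos h₀ = −tan(+13.4°) tan(-13.217°) = 0.0560, h₀ = 1.5148 rad.
Bracket: h₀ sin ϕ sin δ + cos ϕ cos δ sin h₀ = 1.5148×0.23175×-0.22865 + 0.97278×0.97351×0.99843 = -0.080269 + 0.945524 = 0.865255.
Inverse-square distance factor (a/d)² = 1.0342² = 1.069570.
Q̄ = (S_0/π) × 1.069570 × [bracket] = (1072/π) × 1.069570 × 0.865255 = 315.8 W/m².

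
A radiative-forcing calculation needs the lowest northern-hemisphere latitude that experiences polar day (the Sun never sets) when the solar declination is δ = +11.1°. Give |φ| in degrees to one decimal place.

Polar day requires cos H₀ = −tan φ tan δ ≤ −1, i.e. tan φ tan δ ≥ 1.
The boundary is |tan φ| · |tan δ| = 1, so |φ| = 90° − |δ| = 90° − 11.1° = 78.9° in the northern hemisphere.

|φ| = 78.9°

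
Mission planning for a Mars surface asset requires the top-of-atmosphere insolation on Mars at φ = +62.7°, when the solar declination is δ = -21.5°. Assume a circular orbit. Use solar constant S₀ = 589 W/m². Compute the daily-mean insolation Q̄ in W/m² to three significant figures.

cos H₀ = −tan(+62.7°) tan(-21.500°) = 0.7632, H₀ = 0.7026 rad.
Bracket: H₀ sin φ sin δ + cos φ cos δ sin H₀ = 0.7026×0.88862×-0.36650 + 0.45865×0.93042×0.64618 = -0.228822 + 0.275749 = 0.046927.
Q̄ = (S₀/π) × [bracket] = (589/π) × 0.046927 = 8.798 W/m².

Q̄ ≈ 8.80 W/m²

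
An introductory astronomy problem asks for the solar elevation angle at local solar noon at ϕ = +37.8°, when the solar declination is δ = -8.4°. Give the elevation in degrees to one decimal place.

At local noon the hour angle is zero, so the zenith angle equals |ϕ − δ| = |+37.8° − (-8.400°)| = 46.200°.
Elevation = 90° − 46.200° = 43.8°.

43.8°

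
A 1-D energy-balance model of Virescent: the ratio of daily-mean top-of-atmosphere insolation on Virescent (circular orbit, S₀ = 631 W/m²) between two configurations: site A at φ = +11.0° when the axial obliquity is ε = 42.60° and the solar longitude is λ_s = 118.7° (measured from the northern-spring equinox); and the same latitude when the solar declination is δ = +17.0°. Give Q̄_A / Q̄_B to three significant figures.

— Configuration A (φ=+11.0°):
Solar declination: sin δ = sin ε · sin λ_s = sin 42.60° × sin 118.7° = 0.59372, so δ = +36.421°.
cos H₀ = −tan(+11.0°) tan(+36.421°) = -0.1434, H₀ = 1.7147 rad.
Bracket: H₀ sin φ sin δ + cos φ cos δ sin H₀ = 1.7147×0.19081×0.59372 + 0.98163×0.80467×0.98966 = 0.194254 + 0.781721 = 0.975975.
Q̄ = (S₀/π) × [bracket] = (631/π) × 0.975975 = 196.03 W/m².
— Configuration B (φ=+11.0°):
cos H₀ = −tan(+11.0°) tan(+17.000°) = -0.0594, H₀ = 1.6303 rad.
Bracket: H₀ sin φ sin δ + cos φ cos δ sin H₀ = 1.6303×0.19081×0.29237 + 0.98163×0.95630×0.99823 = 0.090950 + 0.937071 = 1.028021.
Q̄ = (S₀/π) × [bracket] = (631/π) × 1.028021 = 206.48 W/m².
Ratio Q̄_A / Q̄_B = 196.03 / 206.48 = 0.9494.

Q̄_A / Q̄_B ≈ 0.949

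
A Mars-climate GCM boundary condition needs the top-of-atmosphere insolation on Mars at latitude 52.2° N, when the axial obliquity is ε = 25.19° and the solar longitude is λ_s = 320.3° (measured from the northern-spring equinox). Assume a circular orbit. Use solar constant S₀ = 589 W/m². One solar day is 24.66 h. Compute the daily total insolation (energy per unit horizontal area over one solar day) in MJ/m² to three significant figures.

Solar declination: sin δ = sin ε · sin λ_s = sin 25.19° × sin 320.3° = -0.27187, so δ = -15.776°.
cos H₀ = −tan(+52.2°) tan(-15.776°) = 0.3642, H₀ = 1.1980 rad.
Bracket: H₀ sin φ sin δ + cos φ cos δ sin H₀ = 1.1980×0.79016×-0.27187 + 0.61291×0.96233×0.93131 = -0.257355 + 0.549307 = 0.291952.
Q̄ = (S₀/π) × [bracket] = (589/π) × 0.291952 = 54.736 W/m².
Daily total = Q̄ × 24.66 h × 3600 s/h = 54.736 × 24.66 × 3600 / 10⁶ = 4.859 MJ/m².

4.86 MJ/m²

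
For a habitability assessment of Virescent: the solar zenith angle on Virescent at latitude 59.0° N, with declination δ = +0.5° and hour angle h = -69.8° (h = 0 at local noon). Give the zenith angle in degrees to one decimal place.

cos θ_z = sin ϕ sin δ + cos ϕ cos δ cos h = 0.007480 + 0.177835 = 0.185315.
θ_z = arccos(0.185315) = 79.3°.

θ_z = 79.3°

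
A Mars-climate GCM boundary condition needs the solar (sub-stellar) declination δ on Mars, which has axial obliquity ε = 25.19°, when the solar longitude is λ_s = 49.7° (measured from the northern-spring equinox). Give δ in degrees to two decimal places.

δ = +18.94°

sin δ = sin ε · sin λ_s = sin 25.19° × sin 49.7° = 0.324608.
δ = arcsin(0.324608) = +18.94°.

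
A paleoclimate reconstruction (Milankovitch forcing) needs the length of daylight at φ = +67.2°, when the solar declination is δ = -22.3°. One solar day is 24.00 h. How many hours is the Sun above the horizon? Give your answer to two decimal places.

cos H₀ = −tan φ · tan δ = −tan(+67.2°) × tan(-22.300°) = 0.9757, so H₀ = 0.2211 rad = 12.67°.
Daylight = 2H₀/(2π) × 24.00 h = (0.2211/π) × 24.00 = 1.69 h.

1.69 h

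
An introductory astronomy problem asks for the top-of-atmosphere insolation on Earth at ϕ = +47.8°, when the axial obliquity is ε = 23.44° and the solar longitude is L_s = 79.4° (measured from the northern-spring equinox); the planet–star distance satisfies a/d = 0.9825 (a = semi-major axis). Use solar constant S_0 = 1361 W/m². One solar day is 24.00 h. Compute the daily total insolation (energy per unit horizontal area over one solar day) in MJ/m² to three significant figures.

41.3 MJ/m²

Solar declination: sin δ = sin ε · sin L_s = sin 23.44° × sin 79.4° = 0.39100, so δ = +23.017°.
cos h₀ = −tan(+47.8°) tan(+23.017°) = -0.4685, h₀ = 2.0584 rad.
Bracket: h₀ sin ϕ sin δ + cos ϕ cos δ sin h₀ = 2.0584×0.74080×0.39100 + 0.67172×0.92039×0.88346 = 0.596221 + 0.546194 = 1.142415.
Inverse-square distance factor (a/d)² = 0.9825² = 0.965306.
Q̄ = (S_0/π) × 0.965306 × [bracket] = (1361/π) × 0.965306 × 1.142415 = 477.75 W/m².
Daily total = Q̄ × 24.00 h × 3600 s/h = 477.75 × 24.00 × 3600 / 10⁶ = 41.28 MJ/m².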